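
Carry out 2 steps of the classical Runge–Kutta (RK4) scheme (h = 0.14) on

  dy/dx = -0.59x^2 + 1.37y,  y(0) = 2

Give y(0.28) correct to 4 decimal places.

2.9303

RK4: k1 = f(x_n, y_n); k2 = f(x_n + h/2, y_n + (h/2)·k1); k3 = f(x_n + h/2, y_n + (h/2)·k2); k4 = f(x_n + h, y_n + h·k3); y_{n+1} = y_n + (h/6)·(k1 + 2k2 + 2k3 + k4).
x=0.000000, y=2.000000:
  k1 = f(0.000000, 2.000000) = 2.740000
  k2 = f(0.070000, 2.191800) = 2.999875
  k3 = f(0.070000, 2.209991) = 3.024797
  k4 = f(0.140000, 2.423472) = 3.308592
  y ← 2.000000 + (0.14/6)·(k1 + 2k2 + 2k3 + k4) = 2.422285
x=0.140000, y=2.422285:
  k1 = f(0.140000, 2.422285) = 3.306967
  k2 = f(0.210000, 2.653773) = 3.609650
  k3 = f(0.210000, 2.674961) = 3.638677
  k4 = f(0.280000, 2.931700) = 3.970173
  y ← 2.422285 + (0.14/6)·(k1 + 2k2 + 2k3 + k4) = 2.930340
y(0.28) ≈ 2.9303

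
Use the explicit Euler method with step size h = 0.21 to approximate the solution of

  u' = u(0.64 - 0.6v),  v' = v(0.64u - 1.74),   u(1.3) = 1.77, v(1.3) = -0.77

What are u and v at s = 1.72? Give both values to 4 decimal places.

Euler on (u,v): u_{n+1} = u_n + h·u', v_{n+1} = v_n + h·v'.
1.300000: (1.770000, -0.770000); f=(1.950540, 0.467544) → (2.179613, -0.671816)
1.510000: (2.179613, -0.671816); f=(2.273532, 0.231808) → (2.657055, -0.623136)
(u(1.72), v(1.72)) ≈ (2.6571, -0.6231)

2.6571, -0.6231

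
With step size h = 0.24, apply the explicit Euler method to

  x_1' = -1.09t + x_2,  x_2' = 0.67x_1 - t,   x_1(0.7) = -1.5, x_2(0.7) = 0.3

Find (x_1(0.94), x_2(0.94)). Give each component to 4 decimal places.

Euler on (x_1,x_2): x_1_{n+1} = x_1_n + h·x_1', x_2_{n+1} = x_2_n + h·x_2'.
0.700000: (-1.500000, 0.300000); f=(-0.463000, -1.705000) → (-1.611120, -0.109200)
(x_1(0.94), x_2(0.94)) ≈ (-1.6111, -0.1092)

-1.6111, -0.1092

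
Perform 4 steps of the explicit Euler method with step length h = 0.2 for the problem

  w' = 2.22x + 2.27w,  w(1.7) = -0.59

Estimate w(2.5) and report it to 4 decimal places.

3.8436

Euler: w_{n+1} = w_n + h·f(x_n, w_n).
x=1.700000, w=-0.590000: f=2.434700 → w ← -0.590000 + 0.2·2.434700 = -0.103060
x=1.900000, w=-0.103060: f=3.984054 → w ← -0.103060 + 0.2·3.984054 = 0.693751
x=2.100000, w=0.693751: f=6.236814 → w ← 0.693751 + 0.2·6.236814 = 1.941114
x=2.300000, w=1.941114: f=9.512328 → w ← 1.941114 + 0.2·9.512328 = 3.843579
w(2.5) ≈ 3.8436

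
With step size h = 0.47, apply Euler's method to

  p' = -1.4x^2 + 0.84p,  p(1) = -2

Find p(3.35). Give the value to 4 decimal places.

Euler: p_{n+1} = p_n + h·f(x_n, p_n).
x=1.000000, p=-2.000000: f=-3.080000 → p ← -2.000000 + 0.47·(-3.080000) = -3.447600
x=1.470000, p=-3.447600: f=-5.921244 → p ← -3.447600 + 0.47·(-5.921244) = -6.230585
x=1.940000, p=-6.230585: f=-10.502731 → p ← -6.230585 + 0.47·(-10.502731) = -11.166868
x=2.410000, p=-11.166868: f=-17.511509 → p ← -11.166868 + 0.47·(-17.511509) = -19.397278
x=2.880000, p=-19.397278: f=-27.905873 → p ← -19.397278 + 0.47·(-27.905873) = -32.513038
p(3.35) ≈ -32.5130

-32.5130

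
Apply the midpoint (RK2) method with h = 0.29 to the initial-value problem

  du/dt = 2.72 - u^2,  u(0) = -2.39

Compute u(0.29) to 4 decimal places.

Midpoint: k1 = f(t_n, u_n); k2 = f(t_n + h/2, u_n + (h/2)·k1); u_{n+1} = u_n + h·k2.
t=0.000000, u=-2.390000:
  k1 = f(0.000000, -2.390000) = -2.992100
  k2 = f(0.145000, -2.823854) = -5.254154
  u ← -2.390000 + 0.29·(-5.254154) = -3.913705
u(0.29) ≈ -3.9137

-3.9137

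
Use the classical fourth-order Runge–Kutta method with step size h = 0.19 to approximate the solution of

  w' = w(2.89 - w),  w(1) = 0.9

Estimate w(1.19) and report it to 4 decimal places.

1.2693

RK4: k1 = f(t_n, w_n); k2 = f(t_n + h/2, w_n + (h/2)·k1); k3 = f(t_n + h/2, w_n + (h/2)·k2); k4 = f(t_n + h, w_n + h·k3); w_{n+1} = w_n + (h/6)·(k1 + 2k2 + 2k3 + k4).
t=1.000000, w=0.900000:
  k1 = f(1.000000, 0.900000) = 1.791000
  k2 = f(1.095000, 1.070145) = 1.947509
  k3 = f(1.095000, 1.085013) = 1.958435
  k4 = f(1.190000, 1.272103) = 2.058131
  w ← 0.900000 + (0.19/6)·(k1 + 2k2 + 2k3 + k4) = 1.269266
w(1.19) ≈ 1.2693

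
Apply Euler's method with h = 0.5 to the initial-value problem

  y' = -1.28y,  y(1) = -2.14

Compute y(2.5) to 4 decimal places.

-0.0998

Euler: y_{n+1} = y_n + h·f(x_n, y_n).
x=1.000000, y=-2.140000: f=2.739200 → y ← -2.140000 + 0.5·2.739200 = -0.770400
x=1.500000, y=-0.770400: f=0.986112 → y ← -0.770400 + 0.5·0.986112 = -0.277344
x=2.000000, y=-0.277344: f=0.355000 → y ← -0.277344 + 0.5·0.355000 = -0.099844
y(2.5) ≈ -0.0998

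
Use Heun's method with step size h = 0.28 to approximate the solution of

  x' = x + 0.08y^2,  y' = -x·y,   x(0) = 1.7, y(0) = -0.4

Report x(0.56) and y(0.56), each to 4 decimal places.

2.9631, -0.1291

Heun on (x,y): k1 = f(t_n, state_n); k2 = f(t_n + h, state_n + h·k1); state_{n+1} = state_n + (h/2)·(k1 + k2).
0.000000: (1.700000, -0.400000)
  k1 = (1.712800, 0.680000)
  predictor → (2.179584, -0.209600)
  k2 = (2.183099, 0.456841)
  → (2.245426, -0.240842)
0.280000: (2.245426, -0.240842)
  k1 = (2.250066, 0.540793)
  predictor → (2.875444, -0.089420)
  k2 = (2.876084, 0.257123)
  → (2.963087, -0.129134)
(x(0.56), y(0.56)) ≈ (2.9631, -0.1291)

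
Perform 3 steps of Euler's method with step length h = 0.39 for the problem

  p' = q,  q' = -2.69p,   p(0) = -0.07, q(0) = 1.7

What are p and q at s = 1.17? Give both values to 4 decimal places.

1.7337, -0.1964

Euler on (p,q): p_{n+1} = p_n + h·p', q_{n+1} = q_n + h·q'.
0.000000: (-0.070000, 1.700000); f=(1.700000, 0.188300) → (0.593000, 1.773437)
0.390000: (0.593000, 1.773437); f=(1.773437, -1.595170) → (1.284640, 1.151321)
0.780000: (1.284640, 1.151321); f=(1.151321, -3.455683) → (1.733656, -0.196396)
(p(1.17), q(1.17)) ≈ (1.7337, -0.1964)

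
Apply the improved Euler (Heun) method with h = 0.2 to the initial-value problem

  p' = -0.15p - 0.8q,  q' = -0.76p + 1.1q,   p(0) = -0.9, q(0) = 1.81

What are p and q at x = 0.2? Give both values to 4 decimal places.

Heun on (p,q): k1 = f(x_n, state_n); k2 = f(x_n + h, state_n + h·k1); state_{n+1} = state_n + (h/2)·(k1 + k2).
0.000000: (-0.900000, 1.810000)
  k1 = (-1.313000, 2.675000)
  predictor → (-1.162600, 2.345000)
  k2 = (-1.701610, 3.463076)
  → (-1.201461, 2.423808)
(p(0.2), q(0.2)) ≈ (-1.2015, 2.4238)

-1.2015, 2.4238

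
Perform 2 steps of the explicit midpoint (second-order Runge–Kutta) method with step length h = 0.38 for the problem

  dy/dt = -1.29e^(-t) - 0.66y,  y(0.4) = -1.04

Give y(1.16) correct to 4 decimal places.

Midpoint: k1 = f(t_n, y_n); k2 = f(t_n + h/2, y_n + (h/2)·k1); y_{n+1} = y_n + h·k2.
t=0.400000, y=-1.040000:
  k1 = f(0.400000, -1.040000) = -0.178313
  k2 = f(0.590000, -1.073879) = -0.006322
  y ← -1.040000 + 0.38·(-0.006322) = -1.042402
t=0.780000, y=-1.042402:
  k1 = f(0.780000, -1.042402) = 0.096642
  k2 = f(0.970000, -1.024040) = 0.186850
  y ← -1.042402 + 0.38·0.186850 = -0.971399
y(1.16) ≈ -0.9714

-0.9714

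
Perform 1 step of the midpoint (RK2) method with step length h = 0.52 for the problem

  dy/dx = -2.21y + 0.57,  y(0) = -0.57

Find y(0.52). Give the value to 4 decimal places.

Midpoint: k1 = f(x_n, y_n); k2 = f(x_n + h/2, y_n + (h/2)·k1); y_{n+1} = y_n + h·k2.
x=0.000000, y=-0.570000:
  k1 = f(0.000000, -0.570000) = 1.829700
  k2 = f(0.260000, -0.094278) = 0.778354
  y ← -0.570000 + 0.52·0.778354 = -0.165256
y(0.52) ≈ -0.1653

-0.1653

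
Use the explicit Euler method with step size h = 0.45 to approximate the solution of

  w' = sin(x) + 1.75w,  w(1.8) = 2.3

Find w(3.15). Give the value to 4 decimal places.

Euler: w_{n+1} = w_n + h·f(x_n, w_n).
x=1.800000, w=2.300000: f=4.998848 → w ← 2.300000 + 0.45·4.998848 = 4.549481
x=2.250000, w=4.549481: f=8.739666 → w ← 4.549481 + 0.45·8.739666 = 8.482331
x=2.700000, w=8.482331: f=15.271459 → w ← 8.482331 + 0.45·15.271459 = 15.354488
w(3.15) ≈ 15.3545

15.3545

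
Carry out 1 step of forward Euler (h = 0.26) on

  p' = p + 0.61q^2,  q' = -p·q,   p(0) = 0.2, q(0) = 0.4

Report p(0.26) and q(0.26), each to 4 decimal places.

Euler on (p,q): p_{n+1} = p_n + h·p', q_{n+1} = q_n + h·q'.
0.000000: (0.200000, 0.400000); f=(0.297600, -0.080000) → (0.277376, 0.379200)
(p(0.26), q(0.26)) ≈ (0.2774, 0.3792)

0.2774, 0.3792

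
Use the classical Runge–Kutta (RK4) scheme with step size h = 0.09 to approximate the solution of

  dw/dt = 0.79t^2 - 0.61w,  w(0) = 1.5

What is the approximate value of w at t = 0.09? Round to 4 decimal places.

RK4: k1 = f(t_n, w_n); k2 = f(t_n + h/2, w_n + (h/2)·k1); k3 = f(t_n + h/2, w_n + (h/2)·k2); k4 = f(t_n + h, w_n + h·k3); w_{n+1} = w_n + (h/6)·(k1 + 2k2 + 2k3 + k4).
t=0.000000, w=1.500000:
  k1 = f(0.000000, 1.500000) = -0.915000
  k2 = f(0.045000, 1.458825) = -0.888284
  k3 = f(0.045000, 1.460027) = -0.889017
  k4 = f(0.090000, 1.419988) = -0.859794
  w ← 1.500000 + (0.09/6)·(k1 + 2k2 + 2k3 + k4) = 1.420059
w(0.09) ≈ 1.4201

1.4201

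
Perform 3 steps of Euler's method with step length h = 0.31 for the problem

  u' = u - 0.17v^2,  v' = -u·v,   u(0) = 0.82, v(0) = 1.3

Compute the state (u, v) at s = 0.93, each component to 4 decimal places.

Euler on (u,v): u_{n+1} = u_n + h·u', v_{n+1} = v_n + h·v'.
0.000000: (0.820000, 1.300000); f=(0.532700, -1.066000) → (0.985137, 0.969540)
0.310000: (0.985137, 0.969540); f=(0.825336, -0.955130) → (1.240991, 0.673450)
0.620000: (1.240991, 0.673450); f=(1.163890, -0.835745) → (1.601797, 0.414369)
(u(0.93), v(0.93)) ≈ (1.6018, 0.4144)

1.6018, 0.4144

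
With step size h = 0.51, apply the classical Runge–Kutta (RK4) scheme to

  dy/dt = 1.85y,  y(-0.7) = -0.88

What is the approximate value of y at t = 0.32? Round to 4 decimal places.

RK4: k1 = f(t_n, y_n); k2 = f(t_n + h/2, y_n + (h/2)·k1); k3 = f(t_n + h/2, y_n + (h/2)·k2); k4 = f(t_n + h, y_n + h·k3); y_{n+1} = y_n + (h/6)·(k1 + 2k2 + 2k3 + k4).
t=-0.700000, y=-0.880000:
  k1 = f(-0.700000, -0.880000) = -1.628000
  k2 = f(-0.445000, -1.295140) = -2.396009
  k3 = f(-0.445000, -1.490982) = -2.758317
  k4 = f(-0.190000, -2.286742) = -4.230472
  y ← -0.880000 + (0.51/6)·(k1 + 2k2 + 2k3 + k4) = -2.254206
t=-0.190000, y=-2.254206:
  k1 = f(-0.190000, -2.254206) = -4.170280
  k2 = f(0.065000, -3.317627) = -6.137610
  k3 = f(0.065000, -3.819296) = -7.065698
  k4 = f(0.320000, -5.857712) = -10.836766
  y ← -2.254206 + (0.51/6)·(k1 + 2k2 + 2k3 + k4) = -5.774367
y(0.32) ≈ -5.7744

-5.7744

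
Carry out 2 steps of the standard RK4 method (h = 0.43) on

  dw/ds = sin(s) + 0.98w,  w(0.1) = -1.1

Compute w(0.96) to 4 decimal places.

-1.9623

RK4: k1 = f(s_n, w_n); k2 = f(s_n + h/2, w_n + (h/2)·k1); k3 = f(s_n + h/2, w_n + (h/2)·k2); k4 = f(s_n + h, w_n + h·k3); w_{n+1} = w_n + (h/6)·(k1 + 2k2 + 2k3 + k4).
s=0.100000, w=-1.100000:
  k1 = f(0.100000, -1.100000) = -0.978167
  k2 = f(0.315000, -1.310306) = -0.974283
  k3 = f(0.315000, -1.309471) = -0.973465
  k4 = f(0.530000, -1.518590) = -0.982685
  w ← -1.100000 + (0.43/6)·(k1 + 2k2 + 2k3 + k4) = -1.519705
s=0.530000, w=-1.519705:
  k1 = f(0.530000, -1.519705) = -0.983777
  k2 = f(0.745000, -1.731217) = -1.018621
  k3 = f(0.745000, -1.738708) = -1.025962
  k4 = f(0.960000, -1.960869) = -1.102460
  w ← -1.519705 + (0.43/6)·(k1 + 2k2 + 2k3 + k4) = -1.962276
w(0.96) ≈ -1.9623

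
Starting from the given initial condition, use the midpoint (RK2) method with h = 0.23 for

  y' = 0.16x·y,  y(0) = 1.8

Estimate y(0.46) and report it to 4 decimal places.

Midpoint: k1 = f(x_n, y_n); k2 = f(x_n + h/2, y_n + (h/2)·k1); y_{n+1} = y_n + h·k2.
x=0.000000, y=1.800000:
  k1 = f(0.000000, 1.800000) = 0.000000
  k2 = f(0.115000, 1.800000) = 0.033120
  y ← 1.800000 + 0.23·0.033120 = 1.807618
x=0.230000, y=1.807618:
  k1 = f(0.230000, 1.807618) = 0.066520
  k2 = f(0.345000, 1.815267) = 0.100203
  y ← 1.807618 + 0.23·0.100203 = 1.830664
y(0.46) ≈ 1.8307

1.8307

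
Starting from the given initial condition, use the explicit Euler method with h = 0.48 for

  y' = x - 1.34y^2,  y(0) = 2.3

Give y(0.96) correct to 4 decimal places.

Euler: y_{n+1} = y_n + h·f(x_n, y_n).
x=0.000000, y=2.300000: f=-7.088600 → y ← 2.300000 + 0.48·(-7.088600) = -1.102528
x=0.480000, y=-1.102528: f=-1.148861 → y ← -1.102528 + 0.48·(-1.148861) = -1.653981
y(0.96) ≈ -1.6540

-1.6540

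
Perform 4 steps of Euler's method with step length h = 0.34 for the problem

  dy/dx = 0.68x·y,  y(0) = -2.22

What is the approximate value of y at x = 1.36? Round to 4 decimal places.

-3.4244

Euler: y_{n+1} = y_n + h·f(x_n, y_n).
x=0.000000, y=-2.220000: f=0.000000 → y ← -2.220000 + 0.34·0.000000 = -2.220000
x=0.340000, y=-2.220000: f=-0.513264 → y ← -2.220000 + 0.34·(-0.513264) = -2.394510
x=0.680000, y=-2.394510: f=-1.107221 → y ← -2.394510 + 0.34·(-1.107221) = -2.770965
x=1.020000, y=-2.770965: f=-1.921941 → y ← -2.770965 + 0.34·(-1.921941) = -3.424425
y(1.36) ≈ -3.4244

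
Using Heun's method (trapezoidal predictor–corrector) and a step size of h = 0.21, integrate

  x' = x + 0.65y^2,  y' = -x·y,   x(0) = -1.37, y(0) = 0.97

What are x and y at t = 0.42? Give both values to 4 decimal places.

-1.5081, 1.8039

Heun on (x,y): k1 = f(t_n, state_n); k2 = f(t_n + h, state_n + h·k1); state_{n+1} = state_n + (h/2)·(k1 + k2).
0.000000: (-1.370000, 0.970000)
  k1 = (-0.758415, 1.328900)
  predictor → (-1.529267, 1.249069)
  k2 = (-0.515154, 1.910160)
  → (-1.503725, 1.310101)
0.210000: (-1.503725, 1.310101)
  k1 = (-0.388087, 1.970032)
  predictor → (-1.585223, 1.723808)
  k2 = (0.346261, 2.732620)
  → (-1.508117, 1.803880)
(x(0.42), y(0.42)) ≈ (-1.5081, 1.8039)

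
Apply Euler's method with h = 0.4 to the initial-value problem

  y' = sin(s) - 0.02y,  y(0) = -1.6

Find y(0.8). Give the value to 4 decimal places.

-1.4187

Euler: y_{n+1} = y_n + h·f(s_n, y_n).
s=0.000000, y=-1.600000: f=0.032000 → y ← -1.600000 + 0.4·0.032000 = -1.587200
s=0.400000, y=-1.587200: f=0.421162 → y ← -1.587200 + 0.4·0.421162 = -1.418735
y(0.8) ≈ -1.4187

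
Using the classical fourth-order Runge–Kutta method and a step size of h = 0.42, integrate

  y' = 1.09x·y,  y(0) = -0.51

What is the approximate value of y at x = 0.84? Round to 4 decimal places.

-0.7491

RK4: k1 = f(x_n, y_n); k2 = f(x_n + h/2, y_n + (h/2)·k1); k3 = f(x_n + h/2, y_n + (h/2)·k2); k4 = f(x_n + h, y_n + h·k3); y_{n+1} = y_n + (h/6)·(k1 + 2k2 + 2k3 + k4).
x=0.000000, y=-0.510000:
  k1 = f(0.000000, -0.510000) = 0.000000
  k2 = f(0.210000, -0.510000) = -0.116739
  k3 = f(0.210000, -0.534515) = -0.122351
  k4 = f(0.420000, -0.561387) = -0.257003
  y ← -0.510000 + (0.42/6)·(k1 + 2k2 + 2k3 + k4) = -0.561463
x=0.420000, y=-0.561463:
  k1 = f(0.420000, -0.561463) = -0.257038
  k2 = f(0.630000, -0.615441) = -0.422623
  k3 = f(0.630000, -0.650214) = -0.446502
  k4 = f(0.840000, -0.748993) = -0.685778
  y ← -0.561463 + (0.42/6)·(k1 + 2k2 + 2k3 + k4) = -0.749137
y(0.84) ≈ -0.7491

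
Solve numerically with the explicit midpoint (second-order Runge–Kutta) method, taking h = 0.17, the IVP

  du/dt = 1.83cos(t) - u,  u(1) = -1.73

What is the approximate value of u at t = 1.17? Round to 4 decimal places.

Midpoint: k1 = f(t_n, u_n); k2 = f(t_n + h/2, u_n + (h/2)·k1); u_{n+1} = u_n + h·k2.
t=1.000000, u=-1.730000:
  k1 = f(1.000000, -1.730000) = 2.718753
  k2 = f(1.085000, -1.498906) = 2.353356
  u ← -1.730000 + 0.17·2.353356 = -1.329929
u(1.17) ≈ -1.3299

-1.3299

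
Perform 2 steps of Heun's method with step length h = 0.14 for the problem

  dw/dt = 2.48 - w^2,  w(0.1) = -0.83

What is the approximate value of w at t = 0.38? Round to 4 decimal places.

Heun: k1 = f(t_n, w_n); k2 = f(t_n + h, w_n + h·k1); w_{n+1} = w_n + (h/2)·(k1 + k2).
t=0.100000, w=-0.830000:
  k1 = f(0.100000, -0.830000) = 1.791100
  k2 = f(0.240000, -0.579246) = 2.144474
  w ← -0.830000 + (0.14/2)·(1.791100 + 2.144474) = -0.554510
t=0.240000, w=-0.554510:
  k1 = f(0.240000, -0.554510) = 2.172519
  k2 = f(0.380000, -0.250357) = 2.417321
  w ← -0.554510 + (0.14/2)·(2.172519 + 2.417321) = -0.233221
w(0.38) ≈ -0.2332

-0.2332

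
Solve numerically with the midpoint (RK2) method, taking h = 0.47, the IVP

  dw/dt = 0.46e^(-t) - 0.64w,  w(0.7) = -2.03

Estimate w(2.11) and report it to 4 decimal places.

-0.7406

Midpoint: k1 = f(t_n, w_n); k2 = f(t_n + h/2, w_n + (h/2)·k1); w_{n+1} = w_n + h·k2.
t=0.700000, w=-2.030000:
  k1 = f(0.700000, -2.030000) = 1.527629
  k2 = f(0.935000, -1.671007) = 1.250034
  w ← -2.030000 + 0.47·1.250034 = -1.442484
t=1.170000, w=-1.442484:
  k1 = f(1.170000, -1.442484) = 1.065959
  k2 = f(1.405000, -1.191984) = 0.875738
  w ← -1.442484 + 0.47·0.875738 = -1.030887
t=1.640000, w=-1.030887:
  k1 = f(1.640000, -1.030887) = 0.748998
  k2 = f(1.875000, -0.854872) = 0.617662
  w ← -1.030887 + 0.47·0.617662 = -0.740586
w(2.11) ≈ -0.7406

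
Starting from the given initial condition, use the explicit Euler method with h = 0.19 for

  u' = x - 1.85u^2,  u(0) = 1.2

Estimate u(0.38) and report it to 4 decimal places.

Euler: u_{n+1} = u_n + h·f(x_n, u_n).
x=0.000000, u=1.200000: f=-2.664000 → u ← 1.200000 + 0.19·(-2.664000) = 0.693840
x=0.190000, u=0.693840: f=-0.700616 → u ← 0.693840 + 0.19·(-0.700616) = 0.560723
u(0.38) ≈ 0.5607

0.5607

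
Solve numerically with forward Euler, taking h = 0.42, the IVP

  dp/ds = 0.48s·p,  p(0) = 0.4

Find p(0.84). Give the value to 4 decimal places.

Euler: p_{n+1} = p_n + h·f(s_n, p_n).
s=0.000000, p=0.400000: f=0.000000 → p ← 0.400000 + 0.42·0.000000 = 0.400000
s=0.420000, p=0.400000: f=0.080640 → p ← 0.400000 + 0.42·0.080640 = 0.433869
p(0.84) ≈ 0.4339

0.4339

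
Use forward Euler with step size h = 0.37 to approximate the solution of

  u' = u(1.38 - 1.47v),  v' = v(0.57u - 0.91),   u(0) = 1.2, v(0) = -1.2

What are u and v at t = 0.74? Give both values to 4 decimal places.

5.4741, -1.3314

Euler on (u,v): u_{n+1} = u_n + h·u', v_{n+1} = v_n + h·v'.
0.000000: (1.200000, -1.200000); f=(3.772800, 0.271200) → (2.595936, -1.099656)
0.370000: (2.595936, -1.099656); f=(7.778707, -0.626456) → (5.474058, -1.331445)
(u(0.74), v(0.74)) ≈ (5.4741, -1.3314)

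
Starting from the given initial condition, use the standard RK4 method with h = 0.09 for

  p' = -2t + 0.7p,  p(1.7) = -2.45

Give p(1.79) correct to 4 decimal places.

RK4: k1 = f(t_n, p_n); k2 = f(t_n + h/2, p_n + (h/2)·k1); k3 = f(t_n + h/2, p_n + (h/2)·k2); k4 = f(t_n + h, p_n + h·k3); p_{n+1} = p_n + (h/6)·(k1 + 2k2 + 2k3 + k4).
t=1.700000, p=-2.450000:
  k1 = f(1.700000, -2.450000) = -5.115000
  k2 = f(1.745000, -2.680175) = -5.366122
  k3 = f(1.745000, -2.691476) = -5.374033
  k4 = f(1.790000, -2.933663) = -5.633564
  p ← -2.450000 + (0.09/6)·(k1 + 2k2 + 2k3 + k4) = -2.933433
p(1.79) ≈ -2.9334

-2.9334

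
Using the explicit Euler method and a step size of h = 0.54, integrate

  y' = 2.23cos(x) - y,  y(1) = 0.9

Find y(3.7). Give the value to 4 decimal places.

Euler: y_{n+1} = y_n + h·f(x_n, y_n).
x=1.000000, y=0.900000: f=0.304874 → y ← 0.900000 + 0.54·0.304874 = 1.064632
x=1.540000, y=1.064632: f=-0.995967 → y ← 1.064632 + 0.54·(-0.995967) = 0.526810
x=2.080000, y=0.526810: f=-1.613895 → y ← 0.526810 + 0.54·(-1.613895) = -0.344693
x=2.620000, y=-0.344693: f=-1.588776 → y ← -0.344693 + 0.54·(-1.588776) = -1.202633
x=3.160000, y=-1.202633: f=-1.026990 → y ← -1.202633 + 0.54·(-1.026990) = -1.757207
y(3.7) ≈ -1.7572

-1.7572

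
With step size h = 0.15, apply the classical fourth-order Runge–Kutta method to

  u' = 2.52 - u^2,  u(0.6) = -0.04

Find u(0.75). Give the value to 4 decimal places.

RK4: k1 = f(s_n, u_n); k2 = f(s_n + h/2, u_n + (h/2)·k1); k3 = f(s_n + h/2, u_n + (h/2)·k2); k4 = f(s_n + h, u_n + h·k3); u_{n+1} = u_n + (h/6)·(k1 + 2k2 + 2k3 + k4).
s=0.600000, u=-0.040000:
  k1 = f(0.600000, -0.040000) = 2.518400
  k2 = f(0.675000, 0.148880) = 2.497835
  k3 = f(0.675000, 0.147338) = 2.498292
  k4 = f(0.750000, 0.334744) = 2.407947
  u ← -0.040000 + (0.15/6)·(k1 + 2k2 + 2k3 + k4) = 0.332965
u(0.75) ≈ 0.3330

0.3330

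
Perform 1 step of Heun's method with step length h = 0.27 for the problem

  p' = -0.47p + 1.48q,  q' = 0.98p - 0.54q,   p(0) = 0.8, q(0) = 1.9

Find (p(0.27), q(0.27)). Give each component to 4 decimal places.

Heun on (p,q): k1 = f(t_n, state_n); k2 = f(t_n + h, state_n + h·k1); state_{n+1} = state_n + (h/2)·(k1 + k2).
0.000000: (0.800000, 1.900000)
  k1 = (2.436000, -0.242000)
  predictor → (1.457720, 1.834660)
  k2 = (2.030168, 0.437849)
  → (1.402933, 1.926440)
(p(0.27), q(0.27)) ≈ (1.4029, 1.9264)

1.4029, 1.9264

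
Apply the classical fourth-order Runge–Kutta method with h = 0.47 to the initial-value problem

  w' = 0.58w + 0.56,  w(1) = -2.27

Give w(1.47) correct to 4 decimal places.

RK4: k1 = f(x_n, w_n); k2 = f(x_n + h/2, w_n + (h/2)·k1); k3 = f(x_n + h/2, w_n + (h/2)·k2); k4 = f(x_n + h, w_n + h·k3); w_{n+1} = w_n + (h/6)·(k1 + 2k2 + 2k3 + k4).
x=1.000000, w=-2.270000:
  k1 = f(1.000000, -2.270000) = -0.756600
  k2 = f(1.235000, -2.447801) = -0.859725
  k3 = f(1.235000, -2.472035) = -0.873780
  k4 = f(1.470000, -2.680677) = -0.994793
  w ← -2.270000 + (0.47/6)·(k1 + 2k2 + 2k3 + k4) = -2.678775
w(1.47) ≈ -2.6788

-2.6788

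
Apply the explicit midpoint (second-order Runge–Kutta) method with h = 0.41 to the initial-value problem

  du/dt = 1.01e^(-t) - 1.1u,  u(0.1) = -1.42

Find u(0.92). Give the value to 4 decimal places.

Midpoint: k1 = f(t_n, u_n); k2 = f(t_n + h/2, u_n + (h/2)·k1); u_{n+1} = u_n + h·k2.
t=0.100000, u=-1.420000:
  k1 = f(0.100000, -1.420000) = 2.475886
  k2 = f(0.305000, -0.912443) = 1.748182
  u ← -1.420000 + 0.41·1.748182 = -0.703245
t=0.510000, u=-0.703245:
  k1 = f(0.510000, -0.703245) = 1.380070
  k2 = f(0.715000, -0.420331) = 0.956448
  u ← -0.703245 + 0.41·0.956448 = -0.311102
u(0.92) ≈ -0.3111

-0.3111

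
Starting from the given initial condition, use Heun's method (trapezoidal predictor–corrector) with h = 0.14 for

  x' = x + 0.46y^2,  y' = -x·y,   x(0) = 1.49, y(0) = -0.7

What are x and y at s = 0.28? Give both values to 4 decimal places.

2.0192, -0.4322

Heun on (x,y): k1 = f(s_n, state_n); k2 = f(s_n + h, state_n + h·k1); state_{n+1} = state_n + (h/2)·(k1 + k2).
0.000000: (1.490000, -0.700000)
  k1 = (1.715400, 1.043000)
  predictor → (1.730156, -0.553980)
  k2 = (1.871327, 0.958472)
  → (1.741071, -0.559897)
0.140000: (1.741071, -0.559897)
  k1 = (1.885274, 0.974820)
  predictor → (2.005009, -0.423422)
  k2 = (2.087481, 0.848965)
  → (2.019164, -0.432232)
(x(0.28), y(0.28)) ≈ (2.0192, -0.4322)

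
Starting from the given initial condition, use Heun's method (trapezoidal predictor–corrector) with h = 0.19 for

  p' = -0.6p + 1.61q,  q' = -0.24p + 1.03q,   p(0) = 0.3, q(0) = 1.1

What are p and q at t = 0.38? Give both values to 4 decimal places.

0.9639, 1.5584

Heun on (p,q): k1 = f(t_n, state_n); k2 = f(t_n + h, state_n + h·k1); state_{n+1} = state_n + (h/2)·(k1 + k2).
0.000000: (0.300000, 1.100000)
  k1 = (1.591000, 1.061000)
  predictor → (0.602290, 1.301590)
  k2 = (1.734186, 1.196088)
  → (0.615893, 1.314423)
0.190000: (0.615893, 1.314423)
  k1 = (1.746686, 1.206042)
  predictor → (0.947763, 1.543571)
  k2 = (1.916492, 1.362415)
  → (0.963895, 1.558427)
(p(0.38), q(0.38)) ≈ (0.9639, 1.5584)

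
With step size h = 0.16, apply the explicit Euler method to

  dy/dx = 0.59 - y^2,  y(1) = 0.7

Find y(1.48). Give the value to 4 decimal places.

0.7379

Euler: y_{n+1} = y_n + h·f(x_n, y_n).
x=1.000000, y=0.700000: f=0.100000 → y ← 0.700000 + 0.16·0.100000 = 0.716000
x=1.160000, y=0.716000: f=0.077344 → y ← 0.716000 + 0.16·0.077344 = 0.728375
x=1.320000, y=0.728375: f=0.059470 → y ← 0.728375 + 0.16·0.059470 = 0.737890
y(1.48) ≈ 0.7379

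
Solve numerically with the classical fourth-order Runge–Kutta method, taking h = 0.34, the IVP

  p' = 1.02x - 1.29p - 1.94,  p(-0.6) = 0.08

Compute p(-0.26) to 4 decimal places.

-0.5993

RK4: k1 = f(x_n, p_n); k2 = f(x_n + h/2, p_n + (h/2)·k1); k3 = f(x_n + h/2, p_n + (h/2)·k2); k4 = f(x_n + h, p_n + h·k3); p_{n+1} = p_n + (h/6)·(k1 + 2k2 + 2k3 + k4).
x=-0.600000, p=0.080000:
  k1 = f(-0.600000, 0.080000) = -2.655200
  k2 = f(-0.430000, -0.371384) = -1.899515
  k3 = f(-0.430000, -0.242917) = -2.065236
  k4 = f(-0.260000, -0.622180) = -1.402587
  p ← 0.080000 + (0.34/6)·(k1 + 2k2 + 2k3 + k4) = -0.599280
p(-0.26) ≈ -0.5993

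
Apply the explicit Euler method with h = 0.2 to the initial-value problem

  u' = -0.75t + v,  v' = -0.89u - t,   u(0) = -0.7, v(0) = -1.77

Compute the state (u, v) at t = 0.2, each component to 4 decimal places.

Euler on (u,v): u_{n+1} = u_n + h·u', v_{n+1} = v_n + h·v'.
0.000000: (-0.700000, -1.770000); f=(-1.770000, 0.623000) → (-1.054000, -1.645400)
(u(0.2), v(0.2)) ≈ (-1.0540, -1.6454)

-1.0540, -1.6454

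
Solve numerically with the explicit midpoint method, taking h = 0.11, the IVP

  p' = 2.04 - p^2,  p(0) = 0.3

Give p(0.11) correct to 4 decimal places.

0.5062

Midpoint: k1 = f(x_n, p_n); k2 = f(x_n + h/2, p_n + (h/2)·k1); p_{n+1} = p_n + h·k2.
x=0.000000, p=0.300000:
  k1 = f(0.000000, 0.300000) = 1.950000
  k2 = f(0.055000, 0.407250) = 1.874147
  p ← 0.300000 + 0.11·1.874147 = 0.506156
p(0.11) ≈ 0.5062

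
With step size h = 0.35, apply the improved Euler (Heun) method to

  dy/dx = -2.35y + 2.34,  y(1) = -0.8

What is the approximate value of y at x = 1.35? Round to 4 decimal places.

0.0696

Heun: k1 = f(x_n, y_n); k2 = f(x_n + h, y_n + h·k1); y_{n+1} = y_n + (h/2)·(k1 + k2).
x=1.000000, y=-0.800000:
  k1 = f(1.000000, -0.800000) = 4.220000
  k2 = f(1.350000, 0.677000) = 0.749050
  y ← -0.800000 + (0.35/2)·(4.220000 + 0.749050) = 0.069584
y(1.35) ≈ 0.0696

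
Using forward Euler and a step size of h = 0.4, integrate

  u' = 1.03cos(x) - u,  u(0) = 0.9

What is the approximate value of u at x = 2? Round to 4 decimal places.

Euler: u_{n+1} = u_n + h·f(x_n, u_n).
x=0.000000, u=0.900000: f=0.130000 → u ← 0.900000 + 0.4·0.130000 = 0.952000
x=0.400000, u=0.952000: f=-0.003307 → u ← 0.952000 + 0.4·(-0.003307) = 0.950677
x=0.800000, u=0.950677: f=-0.233069 → u ← 0.950677 + 0.4·(-0.233069) = 0.857449
x=1.200000, u=0.857449: f=-0.484221 → u ← 0.857449 + 0.4·(-0.484221) = 0.663761
x=1.600000, u=0.663761: f=-0.693837 → u ← 0.663761 + 0.4·(-0.693837) = 0.386226
u(2) ≈ 0.3862

0.3862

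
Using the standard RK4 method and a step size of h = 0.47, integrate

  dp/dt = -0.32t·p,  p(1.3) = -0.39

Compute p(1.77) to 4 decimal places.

RK4: k1 = f(t_n, p_n); k2 = f(t_n + h/2, p_n + (h/2)·k1); k3 = f(t_n + h/2, p_n + (h/2)·k2); k4 = f(t_n + h, p_n + h·k3); p_{n+1} = p_n + (h/6)·(k1 + 2k2 + 2k3 + k4).
t=1.300000, p=-0.390000:
  k1 = f(1.300000, -0.390000) = 0.162240
  k2 = f(1.535000, -0.351874) = 0.172840
  k3 = f(1.535000, -0.349383) = 0.171617
  k4 = f(1.770000, -0.309340) = 0.175210
  p ← -0.390000 + (0.47/6)·(k1 + 2k2 + 2k3 + k4) = -0.309601
p(1.77) ≈ -0.3096

-0.3096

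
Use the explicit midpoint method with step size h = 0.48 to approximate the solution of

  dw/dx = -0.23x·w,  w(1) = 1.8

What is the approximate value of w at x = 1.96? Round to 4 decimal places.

1.2939

Midpoint: k1 = f(x_n, w_n); k2 = f(x_n + h/2, w_n + (h/2)·k1); w_{n+1} = w_n + h·k2.
x=1.000000, w=1.800000:
  k1 = f(1.000000, 1.800000) = -0.414000
  k2 = f(1.240000, 1.700640) = -0.485023
  w ← 1.800000 + 0.48·(-0.485023) = 1.567189
x=1.480000, w=1.567189:
  k1 = f(1.480000, 1.567189) = -0.533471
  k2 = f(1.720000, 1.439156) = -0.569330
  w ← 1.567189 + 0.48·(-0.569330) = 1.293911
w(1.96) ≈ 1.2939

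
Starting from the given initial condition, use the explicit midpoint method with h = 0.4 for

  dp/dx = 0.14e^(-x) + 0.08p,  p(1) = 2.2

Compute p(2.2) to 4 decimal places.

Midpoint: k1 = f(x_n, p_n); k2 = f(x_n + h/2, p_n + (h/2)·k1); p_{n+1} = p_n + h·k2.
x=1.000000, p=2.200000:
  k1 = f(1.000000, 2.200000) = 0.227503
  k2 = f(1.200000, 2.245501) = 0.221807
  p ← 2.200000 + 0.4·0.221807 = 2.288723
x=1.400000, p=2.288723:
  k1 = f(1.400000, 2.288723) = 0.217621
  k2 = f(1.600000, 2.332247) = 0.214845
  p ← 2.288723 + 0.4·0.214845 = 2.374661
x=1.800000, p=2.374661:
  k1 = f(1.800000, 2.374661) = 0.213115
  k2 = f(2.000000, 2.417284) = 0.212330
  p ← 2.374661 + 0.4·0.212330 = 2.459593
p(2.2) ≈ 2.4596

2.4596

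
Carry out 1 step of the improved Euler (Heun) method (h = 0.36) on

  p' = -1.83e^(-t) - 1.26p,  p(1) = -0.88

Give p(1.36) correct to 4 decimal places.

-0.7221

Heun: k1 = f(t_n, p_n); k2 = f(t_n + h, p_n + h·k1); p_{n+1} = p_n + (h/2)·(k1 + k2).
t=1.000000, p=-0.880000:
  k1 = f(1.000000, -0.880000) = 0.435581
  k2 = f(1.360000, -0.723191) = 0.441531
  p ← -0.880000 + (0.36/2)·(0.435581 + 0.441531) = -0.722120
p(1.36) ≈ -0.7221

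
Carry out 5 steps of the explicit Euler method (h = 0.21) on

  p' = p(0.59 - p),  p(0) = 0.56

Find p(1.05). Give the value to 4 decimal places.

Euler: p_{n+1} = p_n + h·f(t_n, p_n).
t=0.000000, p=0.560000: f=0.016800 → p ← 0.560000 + 0.21·0.016800 = 0.563528
t=0.210000, p=0.563528: f=0.014918 → p ← 0.563528 + 0.21·0.014918 = 0.566661
t=0.420000, p=0.566661: f=0.013225 → p ← 0.566661 + 0.21·0.013225 = 0.569438
t=0.630000, p=0.569438: f=0.011709 → p ← 0.569438 + 0.21·0.011709 = 0.571897
t=0.840000, p=0.571897: f=0.010353 → p ← 0.571897 + 0.21·0.010353 = 0.574071
p(1.05) ≈ 0.5741

0.5741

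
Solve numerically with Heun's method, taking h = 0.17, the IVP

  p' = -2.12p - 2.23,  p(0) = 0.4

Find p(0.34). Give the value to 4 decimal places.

-0.3312

Heun: k1 = f(t_n, p_n); k2 = f(t_n + h, p_n + h·k1); p_{n+1} = p_n + (h/2)·(k1 + k2).
t=0.000000, p=0.400000:
  k1 = f(0.000000, 0.400000) = -3.078000
  k2 = f(0.170000, -0.123260) = -1.968689
  p ← 0.400000 + (0.17/2)·(-3.078000 + (-1.968689)) = -0.028969
t=0.170000, p=-0.028969:
  k1 = f(0.170000, -0.028969) = -2.168587
  k2 = f(0.340000, -0.397628) = -1.387028
  p ← -0.028969 + (0.17/2)·(-2.168587 + (-1.387028)) = -0.331196
p(0.34) ≈ -0.3312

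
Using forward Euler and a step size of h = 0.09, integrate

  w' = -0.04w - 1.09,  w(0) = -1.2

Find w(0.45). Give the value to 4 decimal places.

-1.6655

Euler: w_{n+1} = w_n + h·f(t_n, w_n).
t=0.000000, w=-1.200000: f=-1.042000 → w ← -1.200000 + 0.09·(-1.042000) = -1.293780
t=0.090000, w=-1.293780: f=-1.038249 → w ← -1.293780 + 0.09·(-1.038249) = -1.387222
t=0.180000, w=-1.387222: f=-1.034511 → w ← -1.387222 + 0.09·(-1.034511) = -1.480328
t=0.270000, w=-1.480328: f=-1.030787 → w ← -1.480328 + 0.09·(-1.030787) = -1.573099
t=0.360000, w=-1.573099: f=-1.027076 → w ← -1.573099 + 0.09·(-1.027076) = -1.665536
w(0.45) ≈ -1.6655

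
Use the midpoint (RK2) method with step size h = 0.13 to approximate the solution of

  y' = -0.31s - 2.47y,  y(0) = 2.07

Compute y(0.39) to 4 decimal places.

0.7888

Midpoint: k1 = f(s_n, y_n); k2 = f(s_n + h/2, y_n + (h/2)·k1); y_{n+1} = y_n + h·k2.
s=0.000000, y=2.070000:
  k1 = f(0.000000, 2.070000) = -5.112900
  k2 = f(0.065000, 1.737661) = -4.312174
  y ← 2.070000 + 0.13·(-4.312174) = 1.509417
s=0.130000, y=1.509417:
  k1 = f(0.130000, 1.509417) = -3.768561
  k2 = f(0.195000, 1.264461) = -3.183668
  y ← 1.509417 + 0.13·(-3.183668) = 1.095540
s=0.260000, y=1.095540:
  k1 = f(0.260000, 1.095540) = -2.786585
  k2 = f(0.325000, 0.914412) = -2.359349
  y ← 1.095540 + 0.13·(-2.359349) = 0.788825
y(0.39) ≈ 0.7888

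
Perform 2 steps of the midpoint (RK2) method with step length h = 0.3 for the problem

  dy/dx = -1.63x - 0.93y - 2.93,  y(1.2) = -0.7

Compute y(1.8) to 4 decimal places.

-2.8794

Midpoint: k1 = f(x_n, y_n); k2 = f(x_n + h/2, y_n + (h/2)·k1); y_{n+1} = y_n + h·k2.
x=1.200000, y=-0.700000:
  k1 = f(1.200000, -0.700000) = -4.235000
  k2 = f(1.350000, -1.335250) = -3.888717
  y ← -0.700000 + 0.3·(-3.888717) = -1.866615
x=1.500000, y=-1.866615:
  k1 = f(1.500000, -1.866615) = -3.639048
  k2 = f(1.650000, -2.412472) = -3.375901
  y ← -1.866615 + 0.3·(-3.375901) = -2.879385
y(1.8) ≈ -2.8794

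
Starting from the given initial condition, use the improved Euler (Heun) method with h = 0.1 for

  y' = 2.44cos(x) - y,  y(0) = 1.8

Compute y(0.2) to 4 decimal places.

1.9123

Heun: k1 = f(x_n, y_n); k2 = f(x_n + h, y_n + h·k1); y_{n+1} = y_n + (h/2)·(k1 + k2).
x=0.000000, y=1.800000:
  k1 = f(0.000000, 1.800000) = 0.640000
  k2 = f(0.100000, 1.864000) = 0.563810
  y ← 1.800000 + (0.1/2)·(0.640000 + 0.563810) = 1.860191
x=0.100000, y=1.860191:
  k1 = f(0.100000, 1.860191) = 0.567620
  k2 = f(0.200000, 1.916952) = 0.474410
  y ← 1.860191 + (0.1/2)·(0.567620 + 0.474410) = 1.912292
y(0.2) ≈ 1.9123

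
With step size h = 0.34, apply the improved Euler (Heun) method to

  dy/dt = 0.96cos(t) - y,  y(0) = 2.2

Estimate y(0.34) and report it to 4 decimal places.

Heun: k1 = f(t_n, y_n); k2 = f(t_n + h, y_n + h·k1); y_{n+1} = y_n + (h/2)·(k1 + k2).
t=0.000000, y=2.200000:
  k1 = f(0.000000, 2.200000) = -1.240000
  k2 = f(0.340000, 1.778400) = -0.873356
  y ← 2.200000 + (0.34/2)·(-1.240000 + (-0.873356)) = 1.840730
y(0.34) ≈ 1.8407

1.8407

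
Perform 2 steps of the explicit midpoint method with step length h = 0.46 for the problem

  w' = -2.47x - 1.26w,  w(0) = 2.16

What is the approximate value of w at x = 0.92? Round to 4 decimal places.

-0.0385

Midpoint: k1 = f(x_n, w_n); k2 = f(x_n + h/2, w_n + (h/2)·k1); w_{n+1} = w_n + h·k2.
x=0.000000, w=2.160000:
  k1 = f(0.000000, 2.160000) = -2.721600
  k2 = f(0.230000, 1.534032) = -2.500980
  w ← 2.160000 + 0.46·(-2.500980) = 1.009549
x=0.460000, w=1.009549:
  k1 = f(0.460000, 1.009549) = -2.408232
  k2 = f(0.690000, 0.455656) = -2.278426
  w ← 1.009549 + 0.46·(-2.278426) = -0.038527
w(0.92) ≈ -0.0385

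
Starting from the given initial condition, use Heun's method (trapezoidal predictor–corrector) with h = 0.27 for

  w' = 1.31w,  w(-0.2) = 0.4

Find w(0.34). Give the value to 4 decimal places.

Heun: k1 = f(t_n, w_n); k2 = f(t_n + h, w_n + h·k1); w_{n+1} = w_n + (h/2)·(k1 + k2).
t=-0.200000, w=0.400000:
  k1 = f(-0.200000, 0.400000) = 0.524000
  k2 = f(0.070000, 0.541480) = 0.709339
  w ← 0.400000 + (0.27/2)·(0.524000 + 0.709339) = 0.566501
t=0.070000, w=0.566501:
  k1 = f(0.070000, 0.566501) = 0.742116
  k2 = f(0.340000, 0.766872) = 1.004602
  w ← 0.566501 + (0.27/2)·(0.742116 + 1.004602) = 0.802308
w(0.34) ≈ 0.8023

0.8023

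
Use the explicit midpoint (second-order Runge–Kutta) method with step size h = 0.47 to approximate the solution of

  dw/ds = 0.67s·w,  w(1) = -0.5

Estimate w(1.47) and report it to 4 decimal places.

-0.7251

Midpoint: k1 = f(s_n, w_n); k2 = f(s_n + h/2, w_n + (h/2)·k1); w_{n+1} = w_n + h·k2.
s=1.000000, w=-0.500000:
  k1 = f(1.000000, -0.500000) = -0.335000
  k2 = f(1.235000, -0.578725) = -0.478866
  w ← -0.500000 + 0.47·(-0.478866) = -0.725067
w(1.47) ≈ -0.7251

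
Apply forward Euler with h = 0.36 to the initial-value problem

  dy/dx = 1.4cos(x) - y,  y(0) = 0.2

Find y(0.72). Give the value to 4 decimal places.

Euler: y_{n+1} = y_n + h·f(x_n, y_n).
x=0.000000, y=0.200000: f=1.200000 → y ← 0.200000 + 0.36·1.200000 = 0.632000
x=0.360000, y=0.632000: f=0.678256 → y ← 0.632000 + 0.36·0.678256 = 0.876172
y(0.72) ≈ 0.8762

0.8762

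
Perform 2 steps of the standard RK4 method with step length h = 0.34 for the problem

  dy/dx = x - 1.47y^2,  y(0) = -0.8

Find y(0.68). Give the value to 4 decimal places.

-2.7252

RK4: k1 = f(x_n, y_n); k2 = f(x_n + h/2, y_n + (h/2)·k1); k3 = f(x_n + h/2, y_n + (h/2)·k2); k4 = f(x_n + h, y_n + h·k3); y_{n+1} = y_n + (h/6)·(k1 + 2k2 + 2k3 + k4).
x=0.000000, y=-0.800000:
  k1 = f(0.000000, -0.800000) = -0.940800
  k2 = f(0.170000, -0.959936) = -1.184571
  k3 = f(0.170000, -1.001377) = -1.304052
  k4 = f(0.340000, -1.243378) = -1.932602
  y ← -0.800000 + (0.34/6)·(k1 + 2k2 + 2k3 + k4) = -1.244870
x=0.340000, y=-1.244870:
  k1 = f(0.340000, -1.244870) = -1.938061
  k2 = f(0.510000, -1.574340) = -3.133465
  k3 = f(0.510000, -1.777559) = -4.134783
  k4 = f(0.680000, -2.650696) = -9.648501
  y ← -1.244870 + (0.34/6)·(k1 + 2k2 + 2k3 + k4) = -2.725177
y(0.68) ≈ -2.7252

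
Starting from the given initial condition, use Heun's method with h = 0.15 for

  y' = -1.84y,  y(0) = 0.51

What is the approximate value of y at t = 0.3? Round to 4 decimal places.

Heun: k1 = f(t_n, y_n); k2 = f(t_n + h, y_n + h·k1); y_{n+1} = y_n + (h/2)·(k1 + k2).
t=0.000000, y=0.510000:
  k1 = f(0.000000, 0.510000) = -0.938400
  k2 = f(0.150000, 0.369240) = -0.679402
  y ← 0.510000 + (0.15/2)·(-0.938400 + (-0.679402)) = 0.388665
t=0.150000, y=0.388665:
  k1 = f(0.150000, 0.388665) = -0.715143
  k2 = f(0.300000, 0.281393) = -0.517764
  y ← 0.388665 + (0.15/2)·(-0.715143 + (-0.517764)) = 0.296197
y(0.3) ≈ 0.2962

0.2962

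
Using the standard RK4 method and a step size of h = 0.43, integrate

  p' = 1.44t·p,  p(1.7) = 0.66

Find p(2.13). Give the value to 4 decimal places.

RK4: k1 = f(t_n, p_n); k2 = f(t_n + h/2, p_n + (h/2)·k1); k3 = f(t_n + h/2, p_n + (h/2)·k2); k4 = f(t_n + h, p_n + h·k3); p_{n+1} = p_n + (h/6)·(k1 + 2k2 + 2k3 + k4).
t=1.700000, p=0.660000:
  k1 = f(1.700000, 0.660000) = 1.615680
  k2 = f(1.915000, 1.007371) = 2.777927
  k3 = f(1.915000, 1.257254) = 3.467004
  k4 = f(2.130000, 2.150812) = 6.596970
  p ← 0.660000 + (0.43/6)·(k1 + 2k2 + 2k3 + k4) = 2.143680
p(2.13) ≈ 2.1437

2.1437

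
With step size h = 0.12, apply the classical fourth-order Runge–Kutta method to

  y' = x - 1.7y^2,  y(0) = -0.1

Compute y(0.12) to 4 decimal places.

RK4: k1 = f(x_n, y_n); k2 = f(x_n + h/2, y_n + (h/2)·k1); k3 = f(x_n + h/2, y_n + (h/2)·k2); k4 = f(x_n + h, y_n + h·k3); y_{n+1} = y_n + (h/6)·(k1 + 2k2 + 2k3 + k4).
x=0.000000, y=-0.100000:
  k1 = f(0.000000, -0.100000) = -0.017000
  k2 = f(0.060000, -0.101020) = 0.042651
  k3 = f(0.060000, -0.097441) = 0.043859
  k4 = f(0.120000, -0.094737) = 0.104742
  y ← -0.100000 + (0.12/6)·(k1 + 2k2 + 2k3 + k4) = -0.094785
y(0.12) ≈ -0.0948

-0.0948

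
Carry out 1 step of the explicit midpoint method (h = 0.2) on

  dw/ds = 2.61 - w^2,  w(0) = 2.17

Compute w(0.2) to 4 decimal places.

Midpoint: k1 = f(s_n, w_n); k2 = f(s_n + h/2, w_n + (h/2)·k1); w_{n+1} = w_n + h·k2.
s=0.000000, w=2.170000:
  k1 = f(0.000000, 2.170000) = -2.098900
  k2 = f(0.100000, 1.960110) = -1.232031
  w ← 2.170000 + 0.2·(-1.232031) = 1.923594
w(0.2) ≈ 1.9236

1.9236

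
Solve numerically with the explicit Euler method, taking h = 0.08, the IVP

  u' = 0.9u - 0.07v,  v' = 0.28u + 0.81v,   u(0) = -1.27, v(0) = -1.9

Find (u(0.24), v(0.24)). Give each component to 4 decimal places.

Euler on (u,v): u_{n+1} = u_n + h·u', v_{n+1} = v_n + h·v'.
0.000000: (-1.270000, -1.900000); f=(-1.010000, -1.894600) → (-1.350800, -2.051568)
0.080000: (-1.350800, -2.051568); f=(-1.072110, -2.039994) → (-1.436569, -2.214768)
0.160000: (-1.436569, -2.214768); f=(-1.137878, -2.196201) → (-1.527599, -2.390464)
(u(0.24), v(0.24)) ≈ (-1.5276, -2.3905)

-1.5276, -2.3905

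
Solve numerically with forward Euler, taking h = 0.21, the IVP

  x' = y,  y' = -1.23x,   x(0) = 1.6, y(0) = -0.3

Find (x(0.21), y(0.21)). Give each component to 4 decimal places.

1.5370, -0.7133

Euler on (x,y): x_{n+1} = x_n + h·x', y_{n+1} = y_n + h·y'.
0.000000: (1.600000, -0.300000); f=(-0.300000, -1.968000) → (1.537000, -0.713280)
(x(0.21), y(0.21)) ≈ (1.5370, -0.7133)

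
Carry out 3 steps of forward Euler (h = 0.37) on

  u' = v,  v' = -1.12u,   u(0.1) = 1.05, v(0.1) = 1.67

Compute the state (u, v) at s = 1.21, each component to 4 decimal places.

2.3260, -0.3368

Euler on (u,v): u_{n+1} = u_n + h·u', v_{n+1} = v_n + h·v'.
0.100000: (1.050000, 1.670000); f=(1.670000, -1.176000) → (1.667900, 1.234880)
0.470000: (1.667900, 1.234880); f=(1.234880, -1.868048) → (2.124806, 0.543702)
0.840000: (2.124806, 0.543702); f=(0.543702, -2.379782) → (2.325975, -0.336817)
(u(1.21), v(1.21)) ≈ (2.3260, -0.3368)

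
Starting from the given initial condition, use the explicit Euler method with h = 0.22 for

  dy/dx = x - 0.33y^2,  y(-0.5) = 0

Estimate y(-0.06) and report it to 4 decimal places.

-0.1725

Euler: y_{n+1} = y_n + h·f(x_n, y_n).
x=-0.500000, y=0.000000: f=-0.500000 → y ← 0.000000 + 0.22·(-0.500000) = -0.110000
x=-0.280000, y=-0.110000: f=-0.283993 → y ← -0.110000 + 0.22·(-0.283993) = -0.172478
y(-0.06) ≈ -0.1725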